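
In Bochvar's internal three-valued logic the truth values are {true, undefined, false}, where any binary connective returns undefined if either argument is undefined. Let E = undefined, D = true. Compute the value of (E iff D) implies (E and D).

E iff D = undefined iff true = undefined
E and D = undefined and true = undefined
(E iff D) implies (E and D) = undefined implies undefined = undefined  [any arg is the third value ⇒ result is the third value]

undefined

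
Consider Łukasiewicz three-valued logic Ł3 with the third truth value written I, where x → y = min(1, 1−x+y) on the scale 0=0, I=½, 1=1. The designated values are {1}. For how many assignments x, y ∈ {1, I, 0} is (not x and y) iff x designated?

3

Designated under: (x=I, y=1); (x=I, y=I); (x=0, y=0).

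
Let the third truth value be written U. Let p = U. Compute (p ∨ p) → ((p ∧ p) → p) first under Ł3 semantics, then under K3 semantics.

In Ł3: p ∨ p = U ∨ U = U
p ∧ p = U ∧ U = U
(p ∧ p) → p = U → U = true  [min(1, 1−½+½)]
(p ∨ p) → ((p ∧ p) → p) = U → true = true
In K3: p ∨ p = U ∨ U = U
p ∧ p = U ∧ U = U
(p ∧ p) → p = U → U = U  [¬U ∨ U]
(p ∨ p) → ((p ∧ p) → p) = U → U = U
They differ because Ł3 and K3 treat U differently under implication.

true; U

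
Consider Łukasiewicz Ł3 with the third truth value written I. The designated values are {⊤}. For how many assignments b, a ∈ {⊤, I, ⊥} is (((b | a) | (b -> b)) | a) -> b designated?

Designated under: (b=⊤, a=⊤); (b=⊤, a=I); (b=⊤, a=⊥).

3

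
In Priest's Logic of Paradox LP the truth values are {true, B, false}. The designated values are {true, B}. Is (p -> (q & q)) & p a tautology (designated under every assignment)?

No

Countermodel: p=true, q=false gives false, which is not designated.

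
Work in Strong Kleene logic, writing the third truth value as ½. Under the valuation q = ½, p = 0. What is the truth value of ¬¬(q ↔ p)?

q ↔ p = ½ ↔ 0 = ½
¬(q ↔ p) = ¬½ = ½
¬¬(q ↔ p) = ¬½ = ½

½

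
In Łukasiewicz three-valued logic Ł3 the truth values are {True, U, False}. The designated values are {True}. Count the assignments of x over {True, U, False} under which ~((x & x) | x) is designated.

1

x=True: False ·
x=U: U ·
x=False: True ✓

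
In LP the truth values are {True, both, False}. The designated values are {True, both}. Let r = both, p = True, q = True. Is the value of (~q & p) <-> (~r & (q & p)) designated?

Yes

~q = ~True = False
~q & p = False & True = False
~r = ~both = both
q & p = True & True = True
~r & (q & p) = both & True = both
(~q & p) <-> (~r & (q & p)) = False <-> both = both
both ∈ {True, both}.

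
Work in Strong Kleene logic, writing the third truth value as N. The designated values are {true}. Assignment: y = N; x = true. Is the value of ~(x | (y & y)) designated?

No

y & y = N & N = N
x | (y & y) = true | N = true
~(x | (y & y)) = ~true = false
false ∉ {true}.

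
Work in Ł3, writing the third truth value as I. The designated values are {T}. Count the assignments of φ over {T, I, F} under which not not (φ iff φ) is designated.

φ=T: T ✓
φ=I: T ✓
φ=F: T ✓

3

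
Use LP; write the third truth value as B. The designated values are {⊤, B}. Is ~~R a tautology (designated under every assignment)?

No

Countermodel: R=⊥ gives ⊥, which is not designated.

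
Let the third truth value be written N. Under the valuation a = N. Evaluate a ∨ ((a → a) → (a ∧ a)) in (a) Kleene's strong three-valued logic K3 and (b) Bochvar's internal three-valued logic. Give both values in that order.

In Kleene's strong three-valued logic K3: a → a = N → N = N  [¬N ∨ N]
a ∧ a = N ∧ N = N
(a → a) → (a ∧ a) = N → N = N
a ∨ ((a → a) → (a ∧ a)) = N ∨ N = N
In Bochvar's internal three-valued logic: a → a = N → N = N  [any arg is the third value ⇒ result is the third value]
a ∧ a = N ∧ N = N
(a → a) → (a ∧ a) = N → N = N
a ∨ ((a → a) → (a ∧ a)) = N ∨ N = N

N; N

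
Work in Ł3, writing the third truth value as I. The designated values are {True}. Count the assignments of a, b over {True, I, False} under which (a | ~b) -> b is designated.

5

Of the 9 assignments, 5 give a value in {True}.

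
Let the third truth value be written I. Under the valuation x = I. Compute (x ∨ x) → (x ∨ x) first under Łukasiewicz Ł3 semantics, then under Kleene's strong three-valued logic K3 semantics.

In Łukasiewicz Ł3: x ∨ x = I ∨ I = I
x ∨ x = I ∨ I = I
(x ∨ x) → (x ∨ x) = I → I = True  [min(1, 1−½+½)]
In Kleene's strong three-valued logic K3: x ∨ x = I ∨ I = I
x ∨ x = I ∨ I = I
(x ∨ x) → (x ∨ x) = I → I = I  [¬I ∨ I]
They differ because Łukasiewicz Ł3 and Kleene's strong three-valued logic K3 treat I differently under implication.

True; I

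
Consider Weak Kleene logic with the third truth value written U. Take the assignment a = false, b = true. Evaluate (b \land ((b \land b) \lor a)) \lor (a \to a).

true

b \land b = true \land true = true
(b \land b) \lor a = true \lor false = true
b \land ((b \land b) \lor a) = true \land true = true
a \to a = false \to false = true
(b \land ((b \land b) \lor a)) \lor (a \to a) = true \lor true = true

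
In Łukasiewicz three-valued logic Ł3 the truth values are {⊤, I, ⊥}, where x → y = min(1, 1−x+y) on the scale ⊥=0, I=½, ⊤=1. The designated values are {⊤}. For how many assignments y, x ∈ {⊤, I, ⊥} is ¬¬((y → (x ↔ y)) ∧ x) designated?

Designated under: (y=⊤, x=⊤); (y=I, x=⊤); (y=⊥, x=⊤).

3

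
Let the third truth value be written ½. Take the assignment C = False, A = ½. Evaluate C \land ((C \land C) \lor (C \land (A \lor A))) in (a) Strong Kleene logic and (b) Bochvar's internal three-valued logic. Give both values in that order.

False; ½

In Strong Kleene logic: C \land C = False \land False = False
A \lor A = ½ \lor ½ = ½
C \land (A \lor A) = False \land ½ = False
(C \land C) \lor (C \land (A \lor A)) = False \lor False = False
C \land ((C \land C) \lor (C \land (A \lor A))) = False \land False = False
In Bochvar's internal three-valued logic: C \land C = False \land False = False
A \lor A = ½ \lor ½ = ½
C \land (A \lor A) = False \land ½ = ½
(C \land C) \lor (C \land (A \lor A)) = False \lor ½ = ½
C \land ((C \land C) \lor (C \land (A \lor A))) = False \land ½ = ½
They differ because Strong Kleene logic and Bochvar's internal three-valued logic treat ½ differently under the binary connectives.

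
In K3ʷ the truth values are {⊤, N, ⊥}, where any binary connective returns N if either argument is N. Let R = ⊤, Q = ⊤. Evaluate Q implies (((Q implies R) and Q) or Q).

⊤

Q implies R = ⊤ implies ⊤ = ⊤
(Q implies R) and Q = ⊤ and ⊤ = ⊤
((Q implies R) and Q) or Q = ⊤ or ⊤ = ⊤
Q implies (((Q implies R) and Q) or Q) = ⊤ implies ⊤ = ⊤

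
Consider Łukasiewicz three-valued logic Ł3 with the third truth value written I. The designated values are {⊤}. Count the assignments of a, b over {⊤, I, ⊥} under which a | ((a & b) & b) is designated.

Designated under: (a=⊤, b=⊤); (a=⊤, b=I); (a=⊤, b=⊥).

3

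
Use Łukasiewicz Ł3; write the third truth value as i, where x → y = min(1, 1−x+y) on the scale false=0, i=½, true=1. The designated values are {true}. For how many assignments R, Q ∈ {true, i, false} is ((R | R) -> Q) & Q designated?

3

Designated under: (R=true, Q=true); (R=i, Q=true); (R=false, Q=true).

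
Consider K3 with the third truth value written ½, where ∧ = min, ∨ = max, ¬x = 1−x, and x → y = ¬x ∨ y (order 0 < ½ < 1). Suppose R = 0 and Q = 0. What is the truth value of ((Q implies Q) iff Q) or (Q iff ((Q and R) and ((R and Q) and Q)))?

Q implies Q = 0 implies 0 = 1
(Q implies Q) iff Q = 1 iff 0 = 0
Q and R = 0 and 0 = 0
R and Q = 0 and 0 = 0
(R and Q) and Q = 0 and 0 = 0
(Q and R) and ((R and Q) and Q) = 0 and 0 = 0
Q iff ((Q and R) and ((R and Q) and Q)) = 0 iff 0 = 1
((Q implies Q) iff Q) or (Q iff ((Q and R) and ((R and Q) and Q))) = 0 or 1 = 1

1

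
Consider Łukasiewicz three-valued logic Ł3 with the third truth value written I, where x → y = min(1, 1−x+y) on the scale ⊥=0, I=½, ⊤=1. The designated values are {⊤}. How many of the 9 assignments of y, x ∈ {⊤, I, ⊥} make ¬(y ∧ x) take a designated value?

5

Of the 9 assignments, 5 give a value in {⊤}.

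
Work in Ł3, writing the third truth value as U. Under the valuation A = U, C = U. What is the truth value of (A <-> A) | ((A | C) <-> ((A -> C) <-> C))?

A <-> A = U <-> U = T  [1 − |½−½|]
A | C = U | U = U
A -> C = U -> U = T
(A -> C) <-> C = T <-> U = U
(A | C) <-> ((A -> C) <-> C) = U <-> U = T
(A <-> A) | ((A | C) <-> ((A -> C) <-> C)) = T | T = T

T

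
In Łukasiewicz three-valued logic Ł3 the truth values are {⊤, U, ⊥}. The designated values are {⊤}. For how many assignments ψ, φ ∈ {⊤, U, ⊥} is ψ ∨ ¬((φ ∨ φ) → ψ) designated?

4

Designated under: (ψ=⊤, φ=⊤); (ψ=⊤, φ=U); (ψ=⊤, φ=⊥); (ψ=⊥, φ=⊤).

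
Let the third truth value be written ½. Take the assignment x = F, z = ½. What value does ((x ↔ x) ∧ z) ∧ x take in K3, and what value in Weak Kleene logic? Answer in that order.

In K3: x ↔ x = F ↔ F = T
(x ↔ x) ∧ z = T ∧ ½ = ½
((x ↔ x) ∧ z) ∧ x = ½ ∧ F = F
In Weak Kleene logic: x ↔ x = F ↔ F = T
(x ↔ x) ∧ z = T ∧ ½ = ½
((x ↔ x) ∧ z) ∧ x = ½ ∧ F = ½
They differ because K3 and Weak Kleene logic treat ½ differently under the binary connectives.

F; ½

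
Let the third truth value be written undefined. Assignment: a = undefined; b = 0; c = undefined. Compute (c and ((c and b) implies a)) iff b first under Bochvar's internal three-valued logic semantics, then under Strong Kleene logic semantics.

In Bochvar's internal three-valued logic: c and b = undefined and 0 = undefined
(c and b) implies a = undefined implies undefined = undefined  [any arg is the third value ⇒ result is the third value]
c and ((c and b) implies a) = undefined and undefined = undefined
(c and ((c and b) implies a)) iff b = undefined iff 0 = undefined
In Strong Kleene logic: c and b = undefined and 0 = 0
(c and b) implies a = 0 implies undefined = 1  [not 0 or undefined]
c and ((c and b) implies a) = undefined and 1 = undefined
(c and ((c and b) implies a)) iff b = undefined iff 0 = undefined

undefined; undefined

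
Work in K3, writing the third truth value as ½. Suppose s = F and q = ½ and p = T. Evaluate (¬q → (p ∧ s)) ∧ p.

¬q = ¬½ = ½
p ∧ s = T ∧ F = F
¬q → (p ∧ s) = ½ → F = ½
(¬q → (p ∧ s)) ∧ p = ½ ∧ T = ½

½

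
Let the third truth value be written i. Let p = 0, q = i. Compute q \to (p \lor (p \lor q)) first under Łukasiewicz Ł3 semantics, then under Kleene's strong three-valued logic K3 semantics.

1; i

In Łukasiewicz Ł3: p \lor q = 0 \lor i = i
p \lor (p \lor q) = 0 \lor i = i
q \to (p \lor (p \lor q)) = i \to i = 1
In Kleene's strong three-valued logic K3: p \lor q = 0 \lor i = i
p \lor (p \lor q) = 0 \lor i = i
q \to (p \lor (p \lor q)) = i \to i = i  [\lnot i \lor i]
They differ because Łukasiewicz Ł3 and Kleene's strong three-valued logic K3 treat i differently under implication.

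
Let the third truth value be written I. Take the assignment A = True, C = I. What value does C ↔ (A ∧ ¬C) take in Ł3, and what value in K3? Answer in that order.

True; I

In Ł3: ¬C = ¬I = I
A ∧ ¬C = True ∧ I = I
C ↔ (A ∧ ¬C) = I ↔ I = True  [1 − |½−½|]
In K3: ¬C = ¬I = I
A ∧ ¬C = True ∧ I = I
C ↔ (A ∧ ¬C) = I ↔ I = I
They differ because Ł3 and K3 treat I differently under implication.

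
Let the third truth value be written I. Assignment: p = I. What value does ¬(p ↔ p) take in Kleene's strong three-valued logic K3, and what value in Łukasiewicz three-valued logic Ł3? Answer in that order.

I; ⊥

In Kleene's strong three-valued logic K3: p ↔ p = I ↔ I = I
¬(p ↔ p) = ¬I = I
In Łukasiewicz three-valued logic Ł3: p ↔ p = I ↔ I = ⊤
¬(p ↔ p) = ¬⊤ = ⊥
They differ because Kleene's strong three-valued logic K3 and Łukasiewicz three-valued logic Ł3 treat I differently under implication.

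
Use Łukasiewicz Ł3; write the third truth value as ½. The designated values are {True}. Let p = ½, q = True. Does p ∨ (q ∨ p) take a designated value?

q ∨ p = True ∨ ½ = True
p ∨ (q ∨ p) = ½ ∨ True = True
True ∈ {True}.

Yes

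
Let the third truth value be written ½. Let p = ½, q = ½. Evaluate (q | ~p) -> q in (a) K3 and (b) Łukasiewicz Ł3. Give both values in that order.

½; True

In K3: ~p = ~½ = ½
q | ~p = ½ | ½ = ½
(q | ~p) -> q = ½ -> ½ = ½  [~½ | ½]
In Łukasiewicz Ł3: ~p = ~½ = ½
q | ~p = ½ | ½ = ½
(q | ~p) -> q = ½ -> ½ = True  [min(1, 1−½+½)]
They differ because K3 and Łukasiewicz Ł3 treat ½ differently under implication.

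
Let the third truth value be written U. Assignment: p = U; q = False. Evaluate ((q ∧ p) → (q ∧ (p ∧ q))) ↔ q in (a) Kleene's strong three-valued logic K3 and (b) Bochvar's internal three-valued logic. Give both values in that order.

In Kleene's strong three-valued logic K3: q ∧ p = False ∧ U = False
p ∧ q = U ∧ False = False
q ∧ (p ∧ q) = False ∧ False = False
(q ∧ p) → (q ∧ (p ∧ q)) = False → False = True
((q ∧ p) → (q ∧ (p ∧ q))) ↔ q = True ↔ False = False
In Bochvar's internal three-valued logic: q ∧ p = False ∧ U = U
p ∧ q = U ∧ False = U
q ∧ (p ∧ q) = False ∧ U = U
(q ∧ p) → (q ∧ (p ∧ q)) = U → U = U  [any arg is the third value ⇒ result is the third value]
((q ∧ p) → (q ∧ (p ∧ q))) ↔ q = U ↔ False = U
They differ because Kleene's strong three-valued logic K3 and Bochvar's internal three-valued logic treat U differently under the binary connectives.

False; U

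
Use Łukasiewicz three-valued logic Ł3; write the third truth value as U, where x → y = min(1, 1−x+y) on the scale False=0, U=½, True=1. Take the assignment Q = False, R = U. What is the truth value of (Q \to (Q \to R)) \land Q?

Q \to R = False \to U = True  [min(1, 1−0+½)]
Q \to (Q \to R) = False \to True = True
(Q \to (Q \to R)) \land Q = True \land False = False

False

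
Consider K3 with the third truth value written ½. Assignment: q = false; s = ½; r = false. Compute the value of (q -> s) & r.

q -> s = false -> ½ = true
(q -> s) & r = true & false = false

false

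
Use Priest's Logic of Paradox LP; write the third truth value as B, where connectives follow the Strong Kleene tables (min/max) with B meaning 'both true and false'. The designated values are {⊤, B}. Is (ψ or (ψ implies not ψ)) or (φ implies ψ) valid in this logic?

Every assignment of ψ, φ over {⊤, B, ⊥} gives a value in {⊤, B}.
In particular, with ψ=B, φ=B: (ψ or (ψ implies not ψ)) or (φ implies ψ) = B.

Yes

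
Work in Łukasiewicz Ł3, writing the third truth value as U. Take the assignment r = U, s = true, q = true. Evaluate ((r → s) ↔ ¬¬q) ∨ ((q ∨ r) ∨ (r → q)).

true

r → s = U → true = true  [min(1, 1−½+1)]
¬q = ¬true = false
¬¬q = ¬false = true
(r → s) ↔ ¬¬q = true ↔ true = true
q ∨ r = true ∨ U = true
r → q = U → true = true
(q ∨ r) ∨ (r → q) = true ∨ true = true
((r → s) ↔ ¬¬q) ∨ ((q ∨ r) ∨ (r → q)) = true ∨ true = true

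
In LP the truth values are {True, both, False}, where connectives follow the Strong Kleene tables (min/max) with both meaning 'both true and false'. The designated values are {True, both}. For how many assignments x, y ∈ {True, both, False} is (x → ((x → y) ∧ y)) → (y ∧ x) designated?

6

Of the 9 assignments, 6 give a value in {True, both}.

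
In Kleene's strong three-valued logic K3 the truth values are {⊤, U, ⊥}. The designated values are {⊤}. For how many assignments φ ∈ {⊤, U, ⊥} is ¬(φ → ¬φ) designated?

1

φ=⊤: ⊤ ✓
φ=U: U ·
φ=⊥: ⊥ ·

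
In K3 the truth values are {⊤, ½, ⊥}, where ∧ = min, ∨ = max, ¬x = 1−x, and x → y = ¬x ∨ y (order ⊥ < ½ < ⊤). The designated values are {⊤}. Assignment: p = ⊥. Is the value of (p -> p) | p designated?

p -> p = ⊥ -> ⊥ = ⊤
(p -> p) | p = ⊤ | ⊥ = ⊤
⊤ ∈ {⊤}.

Yes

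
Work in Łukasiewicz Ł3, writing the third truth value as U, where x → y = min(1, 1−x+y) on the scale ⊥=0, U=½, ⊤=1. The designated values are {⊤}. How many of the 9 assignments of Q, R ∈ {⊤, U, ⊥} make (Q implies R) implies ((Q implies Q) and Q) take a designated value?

4

Designated under: (Q=⊤, R=⊤); (Q=⊤, R=U); (Q=⊤, R=⊥); (Q=U, R=⊥).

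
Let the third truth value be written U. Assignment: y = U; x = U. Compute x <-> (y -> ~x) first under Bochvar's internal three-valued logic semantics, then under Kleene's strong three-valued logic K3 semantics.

U; U

In Bochvar's internal three-valued logic: ~x = ~U = U
y -> ~x = U -> U = U  [any arg is the third value ⇒ result is the third value]
x <-> (y -> ~x) = U <-> U = U
In Kleene's strong three-valued logic K3: ~x = ~U = U
y -> ~x = U -> U = U  [~U | U]
x <-> (y -> ~x) = U <-> U = U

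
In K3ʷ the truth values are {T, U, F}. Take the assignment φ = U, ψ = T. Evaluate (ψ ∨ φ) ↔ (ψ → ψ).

ψ ∨ φ = T ∨ U = U
ψ → ψ = T → T = T
(ψ ∨ φ) ↔ (ψ → ψ) = U ↔ T = U

U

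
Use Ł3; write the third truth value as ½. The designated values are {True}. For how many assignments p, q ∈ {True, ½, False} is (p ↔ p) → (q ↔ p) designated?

3

Designated under: (p=True, q=True); (p=½, q=½); (p=False, q=False).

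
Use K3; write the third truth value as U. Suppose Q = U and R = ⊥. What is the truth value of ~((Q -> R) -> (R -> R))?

Q -> R = U -> ⊥ = U  [~U | ⊥]
R -> R = ⊥ -> ⊥ = ⊤
(Q -> R) -> (R -> R) = U -> ⊤ = ⊤
~((Q -> R) -> (R -> R)) = ~⊤ = ⊥

⊥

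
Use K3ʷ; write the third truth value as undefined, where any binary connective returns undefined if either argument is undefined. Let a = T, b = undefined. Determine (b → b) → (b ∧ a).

b → b = undefined → undefined = undefined  [any arg is the third value ⇒ result is the third value]
b ∧ a = undefined ∧ T = undefined
(b → b) → (b ∧ a) = undefined → undefined = undefined

undefined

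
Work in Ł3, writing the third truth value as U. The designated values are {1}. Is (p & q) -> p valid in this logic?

Yes

Every assignment of p, q over {1, U, 0} gives a value in {1}.
In particular, with p=U, q=U: (p & q) -> p = 1.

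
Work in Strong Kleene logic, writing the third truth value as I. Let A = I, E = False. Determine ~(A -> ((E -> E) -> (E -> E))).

False

E -> E = False -> False = True
E -> E = False -> False = True
(E -> E) -> (E -> E) = True -> True = True
A -> ((E -> E) -> (E -> E)) = I -> True = True
~(A -> ((E -> E) -> (E -> E))) = ~True = False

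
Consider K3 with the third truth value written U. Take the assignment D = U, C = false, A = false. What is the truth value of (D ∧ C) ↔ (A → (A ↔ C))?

false

D ∧ C = U ∧ false = false
A ↔ C = false ↔ false = true
A → (A ↔ C) = false → true = true
(D ∧ C) ↔ (A → (A ↔ C)) = false ↔ true = false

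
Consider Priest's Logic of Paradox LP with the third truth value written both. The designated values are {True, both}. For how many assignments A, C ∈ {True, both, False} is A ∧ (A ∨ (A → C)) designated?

Of the 9 assignments, 6 give a value in {True, both}.

6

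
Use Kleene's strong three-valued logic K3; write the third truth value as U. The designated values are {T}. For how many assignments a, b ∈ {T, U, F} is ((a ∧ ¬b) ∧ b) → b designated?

7

Of the 9 assignments, 7 give a value in {T}.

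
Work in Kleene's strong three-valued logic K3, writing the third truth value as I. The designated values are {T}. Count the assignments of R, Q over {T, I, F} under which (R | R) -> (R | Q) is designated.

Of the 9 assignments, 7 give a value in {T}.

7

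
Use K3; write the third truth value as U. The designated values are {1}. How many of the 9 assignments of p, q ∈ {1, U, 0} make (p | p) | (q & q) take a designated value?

5

Of the 9 assignments, 5 give a value in {1}.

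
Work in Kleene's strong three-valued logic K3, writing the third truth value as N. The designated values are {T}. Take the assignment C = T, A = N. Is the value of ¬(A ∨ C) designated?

A ∨ C = N ∨ T = T
¬(A ∨ C) = ¬T = F
F ∉ {T}.

No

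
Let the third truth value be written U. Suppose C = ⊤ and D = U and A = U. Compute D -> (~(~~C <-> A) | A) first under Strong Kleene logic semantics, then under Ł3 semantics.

U; ⊤

In Strong Kleene logic: ~C = ~⊤ = ⊥
~~C = ~⊥ = ⊤
~~C <-> A = ⊤ <-> U = U
~(~~C <-> A) = ~U = U
~(~~C <-> A) | A = U | U = U
D -> (~(~~C <-> A) | A) = U -> U = U  [~U | U]
In Ł3: ~C = ~⊤ = ⊥
~~C = ~⊥ = ⊤
~~C <-> A = ⊤ <-> U = U  [1 − |1−½|]
~(~~C <-> A) = ~U = U
~(~~C <-> A) | A = U | U = U
D -> (~(~~C <-> A) | A) = U -> U = ⊤
They differ because Strong Kleene logic and Ł3 treat U differently under implication.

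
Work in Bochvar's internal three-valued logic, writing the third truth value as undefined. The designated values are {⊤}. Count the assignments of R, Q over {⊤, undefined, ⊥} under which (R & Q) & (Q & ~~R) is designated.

Designated under: (R=⊤, Q=⊤).

1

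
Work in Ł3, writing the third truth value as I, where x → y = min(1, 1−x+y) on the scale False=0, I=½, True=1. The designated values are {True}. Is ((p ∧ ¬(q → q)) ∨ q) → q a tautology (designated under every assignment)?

Every assignment of p, q over {True, I, False} gives a value in {True}.
In particular, with p=I, q=I: ((p ∧ ¬(q → q)) ∨ q) → q = True.

Yes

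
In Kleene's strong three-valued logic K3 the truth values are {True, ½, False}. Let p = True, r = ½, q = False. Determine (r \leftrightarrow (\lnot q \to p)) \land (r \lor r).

½

\lnot q = \lnot False = True
\lnot q \to p = True \to True = True
r \leftrightarrow (\lnot q \to p) = ½ \leftrightarrow True = ½
r \lor r = ½ \lor ½ = ½
(r \leftrightarrow (\lnot q \to p)) \land (r \lor r) = ½ \land ½ = ½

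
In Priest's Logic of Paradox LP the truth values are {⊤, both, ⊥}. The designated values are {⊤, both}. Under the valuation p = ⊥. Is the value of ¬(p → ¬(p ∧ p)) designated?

p ∧ p = ⊥ ∧ ⊥ = ⊥
¬(p ∧ p) = ¬⊥ = ⊤
p → ¬(p ∧ p) = ⊥ → ⊤ = ⊤
¬(p → ¬(p ∧ p)) = ¬⊤ = ⊥
⊥ ∉ {⊤, both}.

No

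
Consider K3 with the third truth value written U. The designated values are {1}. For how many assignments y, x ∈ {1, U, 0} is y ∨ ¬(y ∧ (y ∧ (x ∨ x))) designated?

Of the 9 assignments, 7 give a value in {1}.

7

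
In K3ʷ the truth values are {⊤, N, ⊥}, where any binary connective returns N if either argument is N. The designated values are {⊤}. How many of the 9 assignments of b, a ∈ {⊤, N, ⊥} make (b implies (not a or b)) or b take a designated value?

Designated under: (b=⊤, a=⊤); (b=⊤, a=⊥); (b=⊥, a=⊤); (b=⊥, a=⊥).

4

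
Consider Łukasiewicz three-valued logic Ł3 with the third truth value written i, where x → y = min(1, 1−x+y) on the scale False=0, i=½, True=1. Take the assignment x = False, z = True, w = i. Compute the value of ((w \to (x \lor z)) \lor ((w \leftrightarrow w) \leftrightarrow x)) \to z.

True

x \lor z = False \lor True = True
w \to (x \lor z) = i \to True = True  [min(1, 1−½+1)]
w \leftrightarrow w = i \leftrightarrow i = True
(w \leftrightarrow w) \leftrightarrow x = True \leftrightarrow False = False
(w \to (x \lor z)) \lor ((w \leftrightarrow w) \leftrightarrow x) = True \lor False = True
((w \to (x \lor z)) \lor ((w \leftrightarrow w) \leftrightarrow x)) \to z = True \to True = True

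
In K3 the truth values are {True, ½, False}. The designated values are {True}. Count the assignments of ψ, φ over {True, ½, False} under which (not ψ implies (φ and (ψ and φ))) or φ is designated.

5

Of the 9 assignments, 5 give a value in {True}.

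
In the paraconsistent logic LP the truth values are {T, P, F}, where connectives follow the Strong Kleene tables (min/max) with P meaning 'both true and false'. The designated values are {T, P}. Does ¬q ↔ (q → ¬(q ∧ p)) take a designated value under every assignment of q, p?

No

Countermodel: q=T, p=F gives F, which is not designated.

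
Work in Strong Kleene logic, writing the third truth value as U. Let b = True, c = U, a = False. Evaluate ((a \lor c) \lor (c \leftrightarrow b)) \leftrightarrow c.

U

a \lor c = False \lor U = U
c \leftrightarrow b = U \leftrightarrow True = U
(a \lor c) \lor (c \leftrightarrow b) = U \lor U = U
((a \lor c) \lor (c \leftrightarrow b)) \leftrightarrow c = U \leftrightarrow U = U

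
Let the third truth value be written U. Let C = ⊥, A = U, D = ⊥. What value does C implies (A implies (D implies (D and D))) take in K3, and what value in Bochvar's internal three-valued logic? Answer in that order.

In K3: D and D = ⊥ and ⊥ = ⊥
D implies (D and D) = ⊥ implies ⊥ = ⊤
A implies (D implies (D and D)) = U implies ⊤ = ⊤  [not U or ⊤]
C implies (A implies (D implies (D and D))) = ⊥ implies ⊤ = ⊤
In Bochvar's internal three-valued logic: D and D = ⊥ and ⊥ = ⊥
D implies (D and D) = ⊥ implies ⊥ = ⊤
A implies (D implies (D and D)) = U implies ⊤ = U  [any arg is the third value ⇒ result is the third value]
C implies (A implies (D implies (D and D))) = ⊥ implies U = U
They differ because K3 and Bochvar's internal three-valued logic treat U differently under the binary connectives.

⊤; U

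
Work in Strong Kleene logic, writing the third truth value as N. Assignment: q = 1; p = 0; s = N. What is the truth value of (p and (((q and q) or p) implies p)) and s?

q and q = 1 and 1 = 1
(q and q) or p = 1 or 0 = 1
((q and q) or p) implies p = 1 implies 0 = 0
p and (((q and q) or p) implies p) = 0 and 0 = 0
(p and (((q and q) or p) implies p)) and s = 0 and N = 0

0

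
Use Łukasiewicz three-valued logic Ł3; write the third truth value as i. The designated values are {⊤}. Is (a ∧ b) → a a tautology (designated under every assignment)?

Yes

Every assignment of a, b over {⊤, i, ⊥} gives a value in {⊤}.
In particular, with a=i, b=i: (a ∧ b) → a = ⊤.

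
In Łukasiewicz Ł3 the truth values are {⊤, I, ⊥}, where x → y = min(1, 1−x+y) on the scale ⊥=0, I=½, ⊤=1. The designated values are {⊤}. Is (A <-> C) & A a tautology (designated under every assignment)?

No

Countermodel: A=⊤, C=I gives I, which is not designated.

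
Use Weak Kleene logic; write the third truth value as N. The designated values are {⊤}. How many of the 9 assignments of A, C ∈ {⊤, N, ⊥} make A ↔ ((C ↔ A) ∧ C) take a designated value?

Designated under: (A=⊤, C=⊤); (A=⊥, C=⊤); (A=⊥, C=⊥).

3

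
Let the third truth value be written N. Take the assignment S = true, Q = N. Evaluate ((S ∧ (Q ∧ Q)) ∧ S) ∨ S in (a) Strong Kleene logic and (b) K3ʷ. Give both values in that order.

true; N

In Strong Kleene logic: Q ∧ Q = N ∧ N = N
S ∧ (Q ∧ Q) = true ∧ N = N
(S ∧ (Q ∧ Q)) ∧ S = N ∧ true = N
((S ∧ (Q ∧ Q)) ∧ S) ∨ S = N ∨ true = true
In K3ʷ: Q ∧ Q = N ∧ N = N
S ∧ (Q ∧ Q) = true ∧ N = N
(S ∧ (Q ∧ Q)) ∧ S = N ∧ true = N
((S ∧ (Q ∧ Q)) ∧ S) ∨ S = N ∨ true = N
They differ because Strong Kleene logic and K3ʷ treat N differently under the binary connectives.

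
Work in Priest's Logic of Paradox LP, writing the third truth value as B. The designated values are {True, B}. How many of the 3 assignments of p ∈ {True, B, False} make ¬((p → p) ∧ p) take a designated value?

p=True: False ·
p=B: B ✓
p=False: True ✓

2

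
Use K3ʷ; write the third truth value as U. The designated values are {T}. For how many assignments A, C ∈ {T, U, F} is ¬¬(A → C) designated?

3

Designated under: (A=T, C=T); (A=F, C=T); (A=F, C=F).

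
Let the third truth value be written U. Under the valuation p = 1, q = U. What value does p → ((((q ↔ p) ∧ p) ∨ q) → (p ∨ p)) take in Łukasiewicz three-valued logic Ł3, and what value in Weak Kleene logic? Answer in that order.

1; U

In Łukasiewicz three-valued logic Ł3: q ↔ p = U ↔ 1 = U  [1 − |½−1|]
(q ↔ p) ∧ p = U ∧ 1 = U
((q ↔ p) ∧ p) ∨ q = U ∨ U = U
p ∨ p = 1 ∨ 1 = 1
(((q ↔ p) ∧ p) ∨ q) → (p ∨ p) = U → 1 = 1
p → ((((q ↔ p) ∧ p) ∨ q) → (p ∨ p)) = 1 → 1 = 1
In Weak Kleene logic: q ↔ p = U ↔ 1 = U
(q ↔ p) ∧ p = U ∧ 1 = U
((q ↔ p) ∧ p) ∨ q = U ∨ U = U
p ∨ p = 1 ∨ 1 = 1
(((q ↔ p) ∧ p) ∨ q) → (p ∨ p) = U → 1 = U  [any arg is the third value ⇒ result is the third value]
p → ((((q ↔ p) ∧ p) ∨ q) → (p ∨ p)) = 1 → U = U
They differ because Łukasiewicz three-valued logic Ł3 and Weak Kleene logic treat U differently under the binary connectives.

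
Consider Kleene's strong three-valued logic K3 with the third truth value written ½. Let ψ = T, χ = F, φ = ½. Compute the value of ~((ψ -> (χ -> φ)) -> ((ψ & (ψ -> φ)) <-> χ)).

χ -> φ = F -> ½ = T
ψ -> (χ -> φ) = T -> T = T
ψ -> φ = T -> ½ = ½
ψ & (ψ -> φ) = T & ½ = ½
(ψ & (ψ -> φ)) <-> χ = ½ <-> F = ½
(ψ -> (χ -> φ)) -> ((ψ & (ψ -> φ)) <-> χ) = T -> ½ = ½
~((ψ -> (χ -> φ)) -> ((ψ & (ψ -> φ)) <-> χ)) = ~½ = ½

½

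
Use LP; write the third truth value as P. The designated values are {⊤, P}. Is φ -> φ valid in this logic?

Every assignment of φ over {⊤, P, ⊥} gives a value in {⊤, P}.
In particular, with φ=P: φ -> φ = P.

Yes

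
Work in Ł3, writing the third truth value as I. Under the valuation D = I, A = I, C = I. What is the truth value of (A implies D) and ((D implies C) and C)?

I

A implies D = I implies I = 1  [min(1, 1−½+½)]
D implies C = I implies I = 1
(D implies C) and C = 1 and I = I
(A implies D) and ((D implies C) and C) = 1 and I = I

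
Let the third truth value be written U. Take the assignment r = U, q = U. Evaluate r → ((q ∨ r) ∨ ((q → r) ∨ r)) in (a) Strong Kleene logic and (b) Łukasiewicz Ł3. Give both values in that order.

U; True

In Strong Kleene logic: q ∨ r = U ∨ U = U
q → r = U → U = U  [¬U ∨ U]
(q → r) ∨ r = U ∨ U = U
(q ∨ r) ∨ ((q → r) ∨ r) = U ∨ U = U
r → ((q ∨ r) ∨ ((q → r) ∨ r)) = U → U = U
In Łukasiewicz Ł3: q ∨ r = U ∨ U = U
q → r = U → U = True  [min(1, 1−½+½)]
(q → r) ∨ r = True ∨ U = True
(q ∨ r) ∨ ((q → r) ∨ r) = U ∨ True = True
r → ((q ∨ r) ∨ ((q → r) ∨ r)) = U → True = True
They differ because Strong Kleene logic and Łukasiewicz Ł3 treat U differently under implication.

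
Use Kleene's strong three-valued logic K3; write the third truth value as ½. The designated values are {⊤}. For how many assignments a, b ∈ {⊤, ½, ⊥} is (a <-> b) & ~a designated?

1

Designated under: (a=⊥, b=⊥).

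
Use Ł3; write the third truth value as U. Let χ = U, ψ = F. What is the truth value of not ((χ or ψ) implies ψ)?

U

χ or ψ = U or F = U
(χ or ψ) implies ψ = U implies F = U  [min(1, 1−½+0)]
not ((χ or ψ) implies ψ) = not U = U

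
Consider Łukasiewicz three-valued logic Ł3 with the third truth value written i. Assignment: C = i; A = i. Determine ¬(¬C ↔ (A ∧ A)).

F

¬C = ¬i = i
A ∧ A = i ∧ i = i
¬C ↔ (A ∧ A) = i ↔ i = T  [1 − |½−½|]
¬(¬C ↔ (A ∧ A)) = ¬T = F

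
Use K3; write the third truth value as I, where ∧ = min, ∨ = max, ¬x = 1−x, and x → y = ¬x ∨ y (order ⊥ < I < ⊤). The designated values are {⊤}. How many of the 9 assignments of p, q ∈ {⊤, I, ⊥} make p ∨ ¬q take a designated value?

Of the 9 assignments, 5 give a value in {⊤}.

5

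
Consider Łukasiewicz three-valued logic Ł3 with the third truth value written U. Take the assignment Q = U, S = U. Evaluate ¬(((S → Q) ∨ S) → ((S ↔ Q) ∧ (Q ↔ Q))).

F

S → Q = U → U = T  [min(1, 1−½+½)]
(S → Q) ∨ S = T ∨ U = T
S ↔ Q = U ↔ U = T
Q ↔ Q = U ↔ U = T
(S ↔ Q) ∧ (Q ↔ Q) = T ∧ T = T
((S → Q) ∨ S) → ((S ↔ Q) ∧ (Q ↔ Q)) = T → T = T
¬(((S → Q) ∨ S) → ((S ↔ Q) ∧ (Q ↔ Q))) = ¬T = F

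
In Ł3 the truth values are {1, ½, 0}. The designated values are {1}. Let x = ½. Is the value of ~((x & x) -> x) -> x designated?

x & x = ½ & ½ = ½
(x & x) -> x = ½ -> ½ = 1
~((x & x) -> x) = ~1 = 0
~((x & x) -> x) -> x = 0 -> ½ = 1
1 ∈ {1}.

Yes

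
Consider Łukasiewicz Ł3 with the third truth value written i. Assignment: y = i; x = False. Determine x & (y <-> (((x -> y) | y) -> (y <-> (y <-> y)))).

x -> y = False -> i = True  [min(1, 1−0+½)]
(x -> y) | y = True | i = True
y <-> y = i <-> i = True
y <-> (y <-> y) = i <-> True = i
((x -> y) | y) -> (y <-> (y <-> y)) = True -> i = i
y <-> (((x -> y) | y) -> (y <-> (y <-> y))) = i <-> i = True
x & (y <-> (((x -> y) | y) -> (y <-> (y <-> y)))) = False & True = False

False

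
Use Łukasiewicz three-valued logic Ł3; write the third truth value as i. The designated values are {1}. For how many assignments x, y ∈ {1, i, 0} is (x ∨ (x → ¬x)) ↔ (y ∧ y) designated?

Designated under: (x=1, y=1); (x=i, y=1); (x=0, y=1).

3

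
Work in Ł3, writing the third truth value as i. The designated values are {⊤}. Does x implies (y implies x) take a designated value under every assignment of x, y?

Yes

Every assignment of x, y over {⊤, i, ⊥} gives a value in {⊤}.
In particular, with x=i, y=i: x implies (y implies x) = ⊤.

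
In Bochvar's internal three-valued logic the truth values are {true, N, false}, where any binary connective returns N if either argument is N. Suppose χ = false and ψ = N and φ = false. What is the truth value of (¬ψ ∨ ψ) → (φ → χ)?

N

¬ψ = ¬N = N
¬ψ ∨ ψ = N ∨ N = N
φ → χ = false → false = true
(¬ψ ∨ ψ) → (φ → χ) = N → true = N  [any arg is the third value ⇒ result is the third value]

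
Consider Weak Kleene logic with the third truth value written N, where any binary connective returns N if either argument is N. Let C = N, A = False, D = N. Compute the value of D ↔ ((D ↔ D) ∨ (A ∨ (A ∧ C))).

D ↔ D = N ↔ N = N
A ∧ C = False ∧ N = N
A ∨ (A ∧ C) = False ∨ N = N
(D ↔ D) ∨ (A ∨ (A ∧ C)) = N ∨ N = N
D ↔ ((D ↔ D) ∨ (A ∨ (A ∧ C))) = N ↔ N = N

N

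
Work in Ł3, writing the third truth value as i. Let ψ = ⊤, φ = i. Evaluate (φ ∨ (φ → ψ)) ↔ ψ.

⊤

φ → ψ = i → ⊤ = ⊤
φ ∨ (φ → ψ) = i ∨ ⊤ = ⊤
(φ ∨ (φ → ψ)) ↔ ψ = ⊤ ↔ ⊤ = ⊤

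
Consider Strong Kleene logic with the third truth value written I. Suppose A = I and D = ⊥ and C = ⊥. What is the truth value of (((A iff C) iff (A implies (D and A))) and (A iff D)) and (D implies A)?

I

A iff C = I iff ⊥ = I
D and A = ⊥ and I = ⊥
A implies (D and A) = I implies ⊥ = I  [not I or ⊥]
(A iff C) iff (A implies (D and A)) = I iff I = I
A iff D = I iff ⊥ = I
((A iff C) iff (A implies (D and A))) and (A iff D) = I and I = I
D implies A = ⊥ implies I = ⊤
(((A iff C) iff (A implies (D and A))) and (A iff D)) and (D implies A) = I and ⊤ = I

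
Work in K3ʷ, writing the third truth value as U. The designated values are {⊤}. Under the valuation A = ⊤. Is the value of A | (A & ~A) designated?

~A = ~⊤ = ⊥
A & ~A = ⊤ & ⊥ = ⊥
A | (A & ~A) = ⊤ | ⊥ = ⊤
⊤ ∈ {⊤}.

Yes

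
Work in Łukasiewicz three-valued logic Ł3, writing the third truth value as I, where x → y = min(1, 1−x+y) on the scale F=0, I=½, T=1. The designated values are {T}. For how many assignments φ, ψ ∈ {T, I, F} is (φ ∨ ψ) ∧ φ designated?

Designated under: (φ=T, ψ=T); (φ=T, ψ=I); (φ=T, ψ=F).

3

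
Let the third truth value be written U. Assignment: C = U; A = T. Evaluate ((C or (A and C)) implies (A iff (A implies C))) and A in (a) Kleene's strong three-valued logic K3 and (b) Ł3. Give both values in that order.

In Kleene's strong three-valued logic K3: A and C = T and U = U
C or (A and C) = U or U = U
A implies C = T implies U = U  [not T or U]
A iff (A implies C) = T iff U = U
(C or (A and C)) implies (A iff (A implies C)) = U implies U = U
((C or (A and C)) implies (A iff (A implies C))) and A = U and T = U
In Ł3: A and C = T and U = U
C or (A and C) = U or U = U
A implies C = T implies U = U  [min(1, 1−1+½)]
A iff (A implies C) = T iff U = U
(C or (A and C)) implies (A iff (A implies C)) = U implies U = T
((C or (A and C)) implies (A iff (A implies C))) and A = T and T = T
They differ because Kleene's strong three-valued logic K3 and Ł3 treat U differently under implication.

U; T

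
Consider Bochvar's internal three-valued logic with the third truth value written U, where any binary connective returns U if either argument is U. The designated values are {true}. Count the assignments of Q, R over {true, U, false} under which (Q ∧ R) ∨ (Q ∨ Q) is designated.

Designated under: (Q=true, R=true); (Q=true, R=false).

2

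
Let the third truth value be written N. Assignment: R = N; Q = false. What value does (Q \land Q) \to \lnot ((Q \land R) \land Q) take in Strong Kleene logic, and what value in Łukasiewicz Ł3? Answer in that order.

true; true

In Strong Kleene logic: Q \land Q = false \land false = false
Q \land R = false \land N = false
(Q \land R) \land Q = false \land false = false
\lnot ((Q \land R) \land Q) = \lnot false = true
(Q \land Q) \to \lnot ((Q \land R) \land Q) = false \to true = true
In Łukasiewicz Ł3: Q \land Q = false \land false = false
Q \land R = false \land N = false
(Q \land R) \land Q = false \land false = false
\lnot ((Q \land R) \land Q) = \lnot false = true
(Q \land Q) \to \lnot ((Q \land R) \land Q) = false \to true = true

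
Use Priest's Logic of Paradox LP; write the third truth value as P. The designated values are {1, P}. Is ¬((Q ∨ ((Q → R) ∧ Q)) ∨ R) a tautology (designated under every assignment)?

No

Countermodel: Q=1, R=1 gives 0, which is not designated.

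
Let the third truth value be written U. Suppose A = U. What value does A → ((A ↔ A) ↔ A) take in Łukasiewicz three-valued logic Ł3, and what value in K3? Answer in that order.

In Łukasiewicz three-valued logic Ł3: A ↔ A = U ↔ U = ⊤
(A ↔ A) ↔ A = ⊤ ↔ U = U
A → ((A ↔ A) ↔ A) = U → U = ⊤
In K3: A ↔ A = U ↔ U = U
(A ↔ A) ↔ A = U ↔ U = U
A → ((A ↔ A) ↔ A) = U → U = U  [¬U ∨ U]
They differ because Łukasiewicz three-valued logic Ł3 and K3 treat U differently under implication.

⊤; U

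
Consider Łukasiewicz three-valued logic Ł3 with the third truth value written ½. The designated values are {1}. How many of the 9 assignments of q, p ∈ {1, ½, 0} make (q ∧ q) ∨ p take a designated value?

Of the 9 assignments, 5 give a value in {1}.

5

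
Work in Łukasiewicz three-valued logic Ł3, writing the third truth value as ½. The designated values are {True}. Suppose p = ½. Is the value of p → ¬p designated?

¬p = ¬½ = ½
p → ¬p = ½ → ½ = True  [min(1, 1−½+½)]
True ∈ {True}.

Yes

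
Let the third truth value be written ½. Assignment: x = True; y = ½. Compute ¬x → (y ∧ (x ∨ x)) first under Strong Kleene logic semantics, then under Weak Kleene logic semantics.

In Strong Kleene logic: ¬x = ¬True = False
x ∨ x = True ∨ True = True
y ∧ (x ∨ x) = ½ ∧ True = ½
¬x → (y ∧ (x ∨ x)) = False → ½ = True  [¬False ∨ ½]
In Weak Kleene logic: ¬x = ¬True = False
x ∨ x = True ∨ True = True
y ∧ (x ∨ x) = ½ ∧ True = ½
¬x → (y ∧ (x ∨ x)) = False → ½ = ½  [any arg is the third value ⇒ result is the third value]
They differ because Strong Kleene logic and Weak Kleene logic treat ½ differently under the binary connectives.

True; ½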